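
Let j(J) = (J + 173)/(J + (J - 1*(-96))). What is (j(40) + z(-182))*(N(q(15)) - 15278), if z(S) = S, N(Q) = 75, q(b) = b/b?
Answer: 483744257/176 ≈ 2.7485e+6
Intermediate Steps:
q(b) = 1
j(J) = (173 + J)/(96 + 2*J) (j(J) = (173 + J)/(J + (J + 96)) = (173 + J)/(J + (96 + J)) = (173 + J)/(96 + 2*J))
(j(40) + z(-182))*(N(q(15)) - 15278) = ((173 + 40)/(2*(48 + 40)) - 182)*(75 - 15278) = ((1/2)*213/88 - 182)*(-15203) = ((1/2)*(1/88)*213 - 182)*(-15203) = (213/176 - 182)*(-15203) = -31819/176*(-15203) = 483744257/176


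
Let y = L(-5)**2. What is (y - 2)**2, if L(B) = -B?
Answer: 529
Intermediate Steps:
y = 25 (y = (-1*(-5))**2 = 5**2 = 25)
(y - 2)**2 = (25 - 2)**2 = 23**2 = 529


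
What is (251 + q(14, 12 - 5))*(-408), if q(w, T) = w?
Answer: -108120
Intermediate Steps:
(251 + q(14, 12 - 5))*(-408) = (251 + 14)*(-408) = 265*(-408) = -108120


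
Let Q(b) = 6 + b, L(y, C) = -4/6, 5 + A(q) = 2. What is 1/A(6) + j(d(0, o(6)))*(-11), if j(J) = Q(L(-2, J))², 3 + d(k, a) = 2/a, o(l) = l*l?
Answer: -2819/9 ≈ -313.22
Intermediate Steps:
o(l) = l²
d(k, a) = -3 + 2/a
A(q) = -3 (A(q) = -5 + 2 = -3)
L(y, C) = -⅔ (L(y, C) = -4*⅙ = -⅔)
j(J) = 256/9 (j(J) = (6 - ⅔)² = (16/3)² = 256/9)
1/A(6) + j(d(0, o(6)))*(-11) = 1/(-3) + (256/9)*(-11) = -⅓ - 2816/9 = -2819/9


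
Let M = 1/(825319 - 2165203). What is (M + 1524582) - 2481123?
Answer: -1281653981245/1339884 ≈ -9.5654e+5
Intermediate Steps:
M = -1/1339884 (M = 1/(-1339884) = -1/1339884 ≈ -7.4633e-7)
(M + 1524582) - 2481123 = (-1/1339884 + 1524582) - 2481123 = 2042763028487/1339884 - 2481123 = -1281653981245/1339884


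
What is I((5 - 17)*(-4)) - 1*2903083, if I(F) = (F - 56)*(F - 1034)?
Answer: -2895195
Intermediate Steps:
I(F) = (-1034 + F)*(-56 + F) (I(F) = (-56 + F)*(-1034 + F) = (-1034 + F)*(-56 + F))
I((5 - 17)*(-4)) - 1*2903083 = (57904 + ((5 - 17)*(-4))**2 - 1090*(5 - 17)*(-4)) - 1*2903083 = (57904 + (-12*(-4))**2 - (-13080)*(-4)) - 2903083 = (57904 + 48**2 - 1090*48) - 2903083 = (57904 + 2304 - 52320) - 2903083 = 7888 - 2903083 = -2895195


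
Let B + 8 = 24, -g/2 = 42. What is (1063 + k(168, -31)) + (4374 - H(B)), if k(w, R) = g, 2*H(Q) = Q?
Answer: 5345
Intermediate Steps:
g = -84 (g = -2*42 = -84)
B = 16 (B = -8 + 24 = 16)
H(Q) = Q/2
k(w, R) = -84
(1063 + k(168, -31)) + (4374 - H(B)) = (1063 - 84) + (4374 - 16/2) = 979 + (4374 - 1*8) = 979 + (4374 - 8) = 979 + 4366 = 5345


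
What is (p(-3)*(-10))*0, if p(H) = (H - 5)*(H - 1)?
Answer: 0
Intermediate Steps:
p(H) = (-1 + H)*(-5 + H) (p(H) = (-5 + H)*(-1 + H) = (-1 + H)*(-5 + H))
(p(-3)*(-10))*0 = ((5 + (-3)² - 6*(-3))*(-10))*0 = ((5 + 9 + 18)*(-10))*0 = (32*(-10))*0 = -320*0 = 0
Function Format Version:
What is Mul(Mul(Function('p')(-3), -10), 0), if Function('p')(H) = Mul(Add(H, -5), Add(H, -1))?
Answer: 0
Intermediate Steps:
Function('p')(H) = Mul(Add(-1, H), Add(-5, H)) (Function('p')(H) = Mul(Add(-5, H), Add(-1, H)) = Mul(Add(-1, H), Add(-5, H)))
Mul(Mul(Function('p')(-3), -10), 0) = Mul(Mul(Add(5, Pow(-3, 2), Mul(-6, -3)), -10), 0) = Mul(Mul(Add(5, 9, 18), -10), 0) = Mul(Mul(32, -10), 0) = Mul(-320, 0) = 0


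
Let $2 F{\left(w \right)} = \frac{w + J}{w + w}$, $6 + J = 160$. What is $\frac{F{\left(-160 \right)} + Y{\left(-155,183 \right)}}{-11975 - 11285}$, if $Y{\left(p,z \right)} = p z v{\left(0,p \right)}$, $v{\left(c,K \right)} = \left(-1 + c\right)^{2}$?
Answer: $\frac{9076797}{7443200} \approx 1.2195$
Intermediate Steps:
$J = 154$ ($J = -6 + 160 = 154$)
$Y{\left(p,z \right)} = p z$ ($Y{\left(p,z \right)} = p z \left(-1 + 0\right)^{2} = p z \left(-1\right)^{2} = p z 1 = p z$)
$F{\left(w \right)} = \frac{154 + w}{4 w}$ ($F{\left(w \right)} = \frac{\left(w + 154\right) \frac{1}{w + w}}{2} = \frac{\left(154 + w\right) \frac{1}{2 w}}{2} = \frac{\frac{1}{2} \frac{1}{w} \left(154 + w\right)}{2} = \frac{154 + w}{4 w}$)
$\frac{F{\left(-160 \right)} + Y{\left(-155,183 \right)}}{-11975 - 11285} = \frac{\frac{154 - 160}{4 \left(-160\right)} - 28365}{-11975 - 11285} = \frac{\frac{1}{4} \left(- \frac{1}{160}\right) \left(-6\right) - 28365}{-23260} = \left(\frac{3}{320} - 28365\right) \left(- \frac{1}{23260}\right) = \left(- \frac{9076797}{320}\right) \left(- \frac{1}{23260}\right) = \frac{9076797}{7443200}$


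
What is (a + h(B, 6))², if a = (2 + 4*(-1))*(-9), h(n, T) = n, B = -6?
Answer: 144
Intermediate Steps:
a = 18 (a = (2 - 4)*(-9) = -2*(-9) = 18)
(a + h(B, 6))² = (18 - 6)² = 12² = 144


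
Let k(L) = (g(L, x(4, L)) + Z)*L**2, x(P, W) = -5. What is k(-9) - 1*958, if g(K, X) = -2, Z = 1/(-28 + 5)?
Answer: -25841/23 ≈ -1123.5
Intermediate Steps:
Z = -1/23 (Z = 1/(-23) = -1/23 ≈ -0.043478)
k(L) = -47*L**2/23 (k(L) = (-2 - 1/23)*L**2 = -47*L**2/23)
k(-9) - 1*958 = -47/23*(-9)**2 - 1*958 = -47/23*81 - 958 = -3807/23 - 958 = -25841/23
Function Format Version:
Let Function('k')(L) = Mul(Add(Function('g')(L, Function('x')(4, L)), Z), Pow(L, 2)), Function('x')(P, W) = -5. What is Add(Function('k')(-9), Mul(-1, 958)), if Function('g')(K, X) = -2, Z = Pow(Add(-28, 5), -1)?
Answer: Rational(-25841, 23) ≈ -1123.5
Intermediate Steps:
Z = Rational(-1, 23) (Z = Pow(-23, -1) = Rational(-1, 23) ≈ -0.043478)
Function('k')(L) = Mul(Rational(-47, 23), Pow(L, 2)) (Function('k')(L) = Mul(Add(-2, Rational(-1, 23)), Pow(L, 2)) = Mul(Rational(-47, 23), Pow(L, 2)))
Add(Function('k')(-9), Mul(-1, 958)) = Add(Mul(Rational(-47, 23), Pow(-9, 2)), Mul(-1, 958)) = Add(Mul(Rational(-47, 23), 81), -958) = Add(Rational(-3807, 23), -958) = Rational(-25841, 23)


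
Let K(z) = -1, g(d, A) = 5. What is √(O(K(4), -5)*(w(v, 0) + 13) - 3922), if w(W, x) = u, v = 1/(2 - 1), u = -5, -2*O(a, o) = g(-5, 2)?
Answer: 3*I*√438 ≈ 62.785*I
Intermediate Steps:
O(a, o) = -5/2 (O(a, o) = -½*5 = -5/2)
v = 1 (v = 1/1 = 1)
w(W, x) = -5
√(O(K(4), -5)*(w(v, 0) + 13) - 3922) = √(-5*(-5 + 13)/2 - 3922) = √(-5/2*8 - 3922) = √(-20 - 3922) = √(-3942) = 3*I*√438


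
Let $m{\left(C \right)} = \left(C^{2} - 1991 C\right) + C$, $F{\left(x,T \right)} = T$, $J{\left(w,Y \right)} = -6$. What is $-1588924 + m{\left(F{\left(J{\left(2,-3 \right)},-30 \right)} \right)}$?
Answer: $-1528324$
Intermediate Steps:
$m{\left(C \right)} = C^{2} - 1990 C$
$-1588924 + m{\left(F{\left(J{\left(2,-3 \right)},-30 \right)} \right)} = -1588924 - 30 \left(-1990 - 30\right) = -1588924 - -60600 = -1588924 + 60600 = -1528324$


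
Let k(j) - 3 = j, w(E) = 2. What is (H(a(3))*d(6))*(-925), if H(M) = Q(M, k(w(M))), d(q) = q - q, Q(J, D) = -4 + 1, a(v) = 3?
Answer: 0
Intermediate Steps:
k(j) = 3 + j
Q(J, D) = -3
d(q) = 0
H(M) = -3
(H(a(3))*d(6))*(-925) = -3*0*(-925) = 0*(-925) = 0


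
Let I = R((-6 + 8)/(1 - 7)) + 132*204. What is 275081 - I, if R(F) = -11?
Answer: 248164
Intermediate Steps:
I = 26917 (I = -11 + 132*204 = -11 + 26928 = 26917)
275081 - I = 275081 - 1*26917 = 275081 - 26917 = 248164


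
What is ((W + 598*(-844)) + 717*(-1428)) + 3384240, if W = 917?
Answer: 1856569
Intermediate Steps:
((W + 598*(-844)) + 717*(-1428)) + 3384240 = ((917 + 598*(-844)) + 717*(-1428)) + 3384240 = ((917 - 504712) - 1023876) + 3384240 = (-503795 - 1023876) + 3384240 = -1527671 + 3384240 = 1856569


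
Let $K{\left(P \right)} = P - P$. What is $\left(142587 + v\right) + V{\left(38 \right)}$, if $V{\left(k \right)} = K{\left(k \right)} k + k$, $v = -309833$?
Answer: $-167208$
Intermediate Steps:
$K{\left(P \right)} = 0$
$V{\left(k \right)} = k$ ($V{\left(k \right)} = 0 k + k = 0 + k = k$)
$\left(142587 + v\right) + V{\left(38 \right)} = \left(142587 - 309833\right) + 38 = -167246 + 38 = -167208$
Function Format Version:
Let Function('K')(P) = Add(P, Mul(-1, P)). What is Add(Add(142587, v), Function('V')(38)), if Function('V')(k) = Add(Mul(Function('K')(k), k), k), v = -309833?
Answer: -167208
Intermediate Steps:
Function('K')(P) = 0
Function('V')(k) = k (Function('V')(k) = Add(Mul(0, k), k) = Add(0, k) = k)
Add(Add(142587, v), Function('V')(38)) = Add(Add(142587, -309833), 38) = Add(-167246, 38) = -167208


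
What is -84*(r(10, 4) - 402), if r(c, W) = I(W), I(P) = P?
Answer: 33432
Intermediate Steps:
r(c, W) = W
-84*(r(10, 4) - 402) = -84*(4 - 402) = -84*(-398) = 33432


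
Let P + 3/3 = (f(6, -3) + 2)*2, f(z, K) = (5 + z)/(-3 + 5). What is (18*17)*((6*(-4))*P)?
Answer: -102816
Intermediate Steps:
f(z, K) = 5/2 + z/2 (f(z, K) = (5 + z)/2 = (5 + z)*(½) = 5/2 + z/2)
P = 14 (P = -1 + ((5/2 + (½)*6) + 2)*2 = -1 + ((5/2 + 3) + 2)*2 = -1 + (11/2 + 2)*2 = -1 + (15/2)*2 = -1 + 15 = 14)
(18*17)*((6*(-4))*P) = (18*17)*((6*(-4))*14) = 306*(-24*14) = 306*(-336) = -102816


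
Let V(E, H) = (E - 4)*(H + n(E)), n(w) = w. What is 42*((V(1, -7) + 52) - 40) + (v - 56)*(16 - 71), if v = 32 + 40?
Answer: 380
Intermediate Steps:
v = 72
V(E, H) = (-4 + E)*(E + H) (V(E, H) = (E - 4)*(H + E) = (-4 + E)*(E + H))
42*((V(1, -7) + 52) - 40) + (v - 56)*(16 - 71) = 42*(((1² - 4*1 - 4*(-7) + 1*(-7)) + 52) - 40) + (72 - 56)*(16 - 71) = 42*(((1 - 4 + 28 - 7) + 52) - 40) + 16*(-55) = 42*((18 + 52) - 40) - 880 = 42*(70 - 40) - 880 = 42*30 - 880 = 1260 - 880 = 380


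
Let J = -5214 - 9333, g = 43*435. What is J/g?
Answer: -4849/6235 ≈ -0.77771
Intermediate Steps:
g = 18705
J = -14547
J/g = -14547/18705 = -14547*1/18705 = -4849/6235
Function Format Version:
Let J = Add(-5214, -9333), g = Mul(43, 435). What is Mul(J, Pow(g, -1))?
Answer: Rational(-4849, 6235) ≈ -0.77771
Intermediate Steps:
g = 18705
J = -14547
Mul(J, Pow(g, -1)) = Mul(-14547, Pow(18705, -1)) = Mul(-14547, Rational(1, 18705)) = Rational(-4849, 6235)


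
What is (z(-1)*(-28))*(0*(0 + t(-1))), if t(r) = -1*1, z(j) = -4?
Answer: 0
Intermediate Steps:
t(r) = -1
(z(-1)*(-28))*(0*(0 + t(-1))) = (-4*(-28))*(0*(0 - 1)) = 112*(0*(-1)) = 112*0 = 0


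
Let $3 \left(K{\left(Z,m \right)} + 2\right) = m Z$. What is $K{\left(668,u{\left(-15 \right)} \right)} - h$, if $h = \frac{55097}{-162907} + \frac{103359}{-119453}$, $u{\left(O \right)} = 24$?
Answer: $\frac{103977296377436}{19459729871} \approx 5343.2$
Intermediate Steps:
$K{\left(Z,m \right)} = -2 + \frac{Z m}{3}$ ($K{\left(Z,m \right)} = -2 + \frac{m Z}{3} = -2 + \frac{Z m}{3}$)
$h = - \frac{23419406554}{19459729871}$ ($h = 55097 \left(- \frac{1}{162907}\right) + 103359 \left(- \frac{1}{119453}\right) = - \frac{55097}{162907} - \frac{103359}{119453} = - \frac{23419406554}{19459729871} \approx -1.2035$)
$K{\left(668,u{\left(-15 \right)} \right)} - h = \left(-2 + \frac{1}{3} \cdot 668 \cdot 24\right) - - \frac{23419406554}{19459729871} = \left(-2 + 5344\right) + \frac{23419406554}{19459729871} = 5342 + \frac{23419406554}{19459729871} = \frac{103977296377436}{19459729871}$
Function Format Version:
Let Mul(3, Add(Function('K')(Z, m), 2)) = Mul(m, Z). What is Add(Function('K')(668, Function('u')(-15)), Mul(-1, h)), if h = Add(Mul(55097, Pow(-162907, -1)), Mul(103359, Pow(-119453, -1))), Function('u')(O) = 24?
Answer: Rational(103977296377436, 19459729871) ≈ 5343.2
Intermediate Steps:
Function('K')(Z, m) = Add(-2, Mul(Rational(1, 3), Z, m)) (Function('K')(Z, m) = Add(-2, Mul(Rational(1, 3), Mul(m, Z))) = Add(-2, Mul(Rational(1, 3), Mul(Z, m))) = Add(-2, Mul(Rational(1, 3), Z, m)))
h = Rational(-23419406554, 19459729871) (h = Add(Mul(55097, Rational(-1, 162907)), Mul(103359, Rational(-1, 119453))) = Add(Rational(-55097, 162907), Rational(-103359, 119453)) = Rational(-23419406554, 19459729871) ≈ -1.2035)
Add(Function('K')(668, Function('u')(-15)), Mul(-1, h)) = Add(Add(-2, Mul(Rational(1, 3), 668, 24)), Mul(-1, Rational(-23419406554, 19459729871))) = Add(Add(-2, 5344), Rational(23419406554, 19459729871)) = Add(5342, Rational(23419406554, 19459729871)) = Rational(103977296377436, 19459729871)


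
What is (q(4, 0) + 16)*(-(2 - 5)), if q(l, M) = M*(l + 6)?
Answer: 48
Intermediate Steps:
q(l, M) = M*(6 + l)
(q(4, 0) + 16)*(-(2 - 5)) = (0*(6 + 4) + 16)*(-(2 - 5)) = (0*10 + 16)*(-1*(-3)) = (0 + 16)*3 = 16*3 = 48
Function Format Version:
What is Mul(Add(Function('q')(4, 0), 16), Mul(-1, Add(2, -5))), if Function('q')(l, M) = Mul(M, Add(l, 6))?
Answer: 48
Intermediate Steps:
Function('q')(l, M) = Mul(M, Add(6, l))
Mul(Add(Function('q')(4, 0), 16), Mul(-1, Add(2, -5))) = Mul(Add(Mul(0, Add(6, 4)), 16), Mul(-1, Add(2, -5))) = Mul(Add(Mul(0, 10), 16), Mul(-1, -3)) = Mul(Add(0, 16), 3) = Mul(16, 3) = 48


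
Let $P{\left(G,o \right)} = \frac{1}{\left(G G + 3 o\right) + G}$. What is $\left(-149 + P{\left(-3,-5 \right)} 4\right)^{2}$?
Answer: $\frac{1809025}{81} \approx 22334.0$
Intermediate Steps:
$P{\left(G,o \right)} = \frac{1}{G + G^{2} + 3 o}$ ($P{\left(G,o \right)} = \frac{1}{\left(G^{2} + 3 o\right) + G} = \frac{1}{G + G^{2} + 3 o}$)
$\left(-149 + P{\left(-3,-5 \right)} 4\right)^{2} = \left(-149 + \frac{1}{-3 + \left(-3\right)^{2} + 3 \left(-5\right)} 4\right)^{2} = \left(-149 + \frac{1}{-3 + 9 - 15} \cdot 4\right)^{2} = \left(-149 + \frac{1}{-9} \cdot 4\right)^{2} = \left(-149 - \frac{4}{9}\right)^{2} = \left(- \frac{1345}{9}\right)^{2} = \frac{1809025}{81}$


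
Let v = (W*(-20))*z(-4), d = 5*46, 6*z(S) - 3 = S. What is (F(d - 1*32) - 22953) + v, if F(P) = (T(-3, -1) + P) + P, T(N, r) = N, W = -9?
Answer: -22590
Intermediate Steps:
z(S) = 1/2 + S/6
d = 230
v = -30 (v = (-9*(-20))*(1/2 + (1/6)*(-4)) = 180*(1/2 - 2/3) = 180*(-1/6) = -30)
F(P) = -3 + 2*P (F(P) = (-3 + P) + P = -3 + 2*P)
(F(d - 1*32) - 22953) + v = ((-3 + 2*(230 - 1*32)) - 22953) - 30 = ((-3 + 2*(230 - 32)) - 22953) - 30 = ((-3 + 2*198) - 22953) - 30 = ((-3 + 396) - 22953) - 30 = (393 - 22953) - 30 = -22560 - 30 = -22590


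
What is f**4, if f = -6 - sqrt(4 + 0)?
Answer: 4096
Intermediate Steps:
f = -8 (f = -6 - sqrt(4) = -6 - 1*2 = -6 - 2 = -8)
f**4 = (-8)**4 = 4096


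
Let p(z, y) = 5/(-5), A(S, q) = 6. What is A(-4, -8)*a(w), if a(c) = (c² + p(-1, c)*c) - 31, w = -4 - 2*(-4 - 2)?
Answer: 150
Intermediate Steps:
w = 8 (w = -4 - 2*(-6) = -4 + 12 = 8)
p(z, y) = -1 (p(z, y) = 5*(-⅕) = -1)
a(c) = -31 + c² - c (a(c) = (c² - c) - 31 = -31 + c² - c)
A(-4, -8)*a(w) = 6*(-31 + 8² - 1*8) = 6*(-31 + 64 - 8) = 6*25 = 150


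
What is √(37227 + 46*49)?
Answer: √39481 ≈ 198.70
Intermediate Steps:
√(37227 + 46*49) = √(37227 + 2254) = √39481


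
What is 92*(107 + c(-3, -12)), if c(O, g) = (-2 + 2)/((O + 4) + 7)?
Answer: 9844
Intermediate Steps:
c(O, g) = 0 (c(O, g) = 0/((4 + O) + 7) = 0/(11 + O) = 0)
92*(107 + c(-3, -12)) = 92*(107 + 0) = 92*107 = 9844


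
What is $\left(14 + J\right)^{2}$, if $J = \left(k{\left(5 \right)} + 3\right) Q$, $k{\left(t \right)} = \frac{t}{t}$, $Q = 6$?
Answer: $1444$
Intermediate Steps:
$k{\left(t \right)} = 1$
$J = 24$ ($J = \left(1 + 3\right) 6 = 4 \cdot 6 = 24$)
$\left(14 + J\right)^{2} = \left(14 + 24\right)^{2} = 38^{2} = 1444$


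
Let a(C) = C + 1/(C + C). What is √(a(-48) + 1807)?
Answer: √1013178/24 ≈ 41.940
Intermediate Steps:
a(C) = C + 1/(2*C)
√(a(-48) + 1807) = √((-48 + (½)/(-48)) + 1807) = √((-48 + (½)*(-1/48)) + 1807) = √((-48 - 1/96) + 1807) = √(-4609/96 + 1807) = √(168863/96) = √1013178/24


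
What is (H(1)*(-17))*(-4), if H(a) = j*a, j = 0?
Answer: 0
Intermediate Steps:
H(a) = 0 (H(a) = 0*a = 0)
(H(1)*(-17))*(-4) = (0*(-17))*(-4) = 0*(-4) = 0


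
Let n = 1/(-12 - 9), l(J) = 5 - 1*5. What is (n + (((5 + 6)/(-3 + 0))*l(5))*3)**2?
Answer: 1/441 ≈ 0.0022676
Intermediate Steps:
l(J) = 0 (l(J) = 5 - 5 = 0)
n = -1/21 (n = 1/(-21) = -1/21 ≈ -0.047619)
(n + (((5 + 6)/(-3 + 0))*l(5))*3)**2 = (-1/21 + (((5 + 6)/(-3 + 0))*0)*3)**2 = (-1/21 + ((11/(-3))*0)*3)**2 = (-1/21 + ((11*(-1/3))*0)*3)**2 = (-1/21 - 11/3*0*3)**2 = (-1/21 + 0*3)**2 = (-1/21 + 0)**2 = (-1/21)**2 = 1/441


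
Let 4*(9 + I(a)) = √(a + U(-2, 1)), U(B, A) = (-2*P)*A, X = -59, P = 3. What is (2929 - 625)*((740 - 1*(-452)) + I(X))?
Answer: 2725632 + 576*I*√65 ≈ 2.7256e+6 + 4643.9*I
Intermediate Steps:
U(B, A) = -6*A (U(B, A) = (-2*3)*A = -6*A)
I(a) = -9 + √(-6 + a)/4 (I(a) = -9 + √(a - 6*1)/4 = -9 + √(a - 6)/4 = -9 + √(-6 + a)/4)
(2929 - 625)*((740 - 1*(-452)) + I(X)) = (2929 - 625)*((740 - 1*(-452)) + (-9 + √(-6 - 59)/4)) = 2304*((740 + 452) + (-9 + √(-65)/4)) = 2304*(1192 + (-9 + (I*√65)/4)) = 2304*(1192 + (-9 + I*√65/4)) = 2304*(1183 + I*√65/4) = 2725632 + 576*I*√65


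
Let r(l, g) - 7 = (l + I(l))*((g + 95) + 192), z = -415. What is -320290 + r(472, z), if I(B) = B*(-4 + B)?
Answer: -28655387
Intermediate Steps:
r(l, g) = 7 + (287 + g)*(l + l*(-4 + l)) (r(l, g) = 7 + (l + l*(-4 + l))*((g + 95) + 192) = 7 + (l + l*(-4 + l))*((95 + g) + 192) = 7 + (l + l*(-4 + l))*(287 + g) = 7 + (287 + g)*(l + l*(-4 + l)))
-320290 + r(472, z) = -320290 + (7 - 861*472 + 287*472**2 - 415*472**2 - 3*(-415)*472) = -320290 + (7 - 406392 + 287*222784 - 415*222784 + 587640) = -320290 + (7 - 406392 + 63939008 - 92455360 + 587640) = -320290 - 28335097 = -28655387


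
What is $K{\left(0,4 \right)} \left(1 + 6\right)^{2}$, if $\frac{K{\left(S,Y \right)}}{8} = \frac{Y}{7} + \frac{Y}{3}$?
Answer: $\frac{2240}{3} \approx 746.67$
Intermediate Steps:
$K{\left(S,Y \right)} = \frac{80 Y}{21}$ ($K{\left(S,Y \right)} = 8 \left(\frac{Y}{7} + \frac{Y}{3}\right) = 8 \frac{10 Y}{21} = \frac{80 Y}{21}$)
$K{\left(0,4 \right)} \left(1 + 6\right)^{2} = \frac{80}{21} \cdot 4 \left(1 + 6\right)^{2} = \frac{320 \cdot 7^{2}}{21} = \frac{320}{21} \cdot 49 = \frac{2240}{3}$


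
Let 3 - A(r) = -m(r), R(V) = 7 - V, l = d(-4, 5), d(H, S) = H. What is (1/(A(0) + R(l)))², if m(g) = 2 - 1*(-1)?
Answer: 1/289 ≈ 0.0034602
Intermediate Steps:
l = -4
m(g) = 3 (m(g) = 2 + 1 = 3)
A(r) = 6 (A(r) = 3 - (-1)*3 = 3 - 1*(-3) = 3 + 3 = 6)
(1/(A(0) + R(l)))² = (1/(6 + (7 - 1*(-4))))² = (1/(6 + (7 + 4)))² = (1/(6 + 11))² = (1/17)² = 1/289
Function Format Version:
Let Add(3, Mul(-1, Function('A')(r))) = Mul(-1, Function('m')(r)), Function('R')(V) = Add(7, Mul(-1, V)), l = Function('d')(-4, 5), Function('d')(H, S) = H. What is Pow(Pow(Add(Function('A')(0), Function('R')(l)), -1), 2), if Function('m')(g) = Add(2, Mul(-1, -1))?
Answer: Rational(1, 289) ≈ 0.0034602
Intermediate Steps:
l = -4
Function('m')(g) = 3 (Function('m')(g) = Add(2, 1) = 3)
Function('A')(r) = 6 (Function('A')(r) = Add(3, Mul(-1, Mul(-1, 3))) = Add(3, Mul(-1, -3)) = Add(3, 3) = 6)
Pow(Pow(Add(Function('A')(0), Function('R')(l)), -1), 2) = Pow(Pow(Add(6, Add(7, Mul(-1, -4))), -1), 2) = Pow(Pow(Add(6, Add(7, 4)), -1), 2) = Pow(Pow(Add(6, 11), -1), 2) = Pow(Pow(17, -1), 2) = Pow(Rational(1, 17), 2) = Rational(1, 289)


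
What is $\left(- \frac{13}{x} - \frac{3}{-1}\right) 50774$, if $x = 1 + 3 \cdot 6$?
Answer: $\frac{2234056}{19} \approx 1.1758 \cdot 10^{5}$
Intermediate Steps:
$x = 19$ ($x = 1 + 18 = 19$)
$\left(- \frac{13}{x} - \frac{3}{-1}\right) 50774 = \left(- \frac{13}{19} - \frac{3}{-1}\right) 50774 = \left(\left(-13\right) \frac{1}{19} - -3\right) 50774 = \left(- \frac{13}{19} + 3\right) 50774 = \frac{44}{19} \cdot 50774 = \frac{2234056}{19}$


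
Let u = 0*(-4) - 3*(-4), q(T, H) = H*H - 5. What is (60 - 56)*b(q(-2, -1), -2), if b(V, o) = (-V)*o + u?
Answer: 16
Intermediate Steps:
q(T, H) = -5 + H² (q(T, H) = H² - 5 = -5 + H²)
u = 12 (u = 0 + 12 = 12)
b(V, o) = 12 - V*o (b(V, o) = (-V)*o + 12 = -V*o + 12 = 12 - V*o)
(60 - 56)*b(q(-2, -1), -2) = (60 - 56)*(12 - 1*(-5 + (-1)²)*(-2)) = 4*(12 - 1*(-5 + 1)*(-2)) = 4*(12 - 1*(-4)*(-2)) = 4*(12 - 8) = 4*4 = 16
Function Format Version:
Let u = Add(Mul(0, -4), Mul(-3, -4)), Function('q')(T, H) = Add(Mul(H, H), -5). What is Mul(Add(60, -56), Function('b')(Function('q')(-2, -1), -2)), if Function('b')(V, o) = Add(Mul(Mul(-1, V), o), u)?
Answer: 16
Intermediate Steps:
Function('q')(T, H) = Add(-5, Pow(H, 2)) (Function('q')(T, H) = Add(Pow(H, 2), -5) = Add(-5, Pow(H, 2)))
u = 12 (u = Add(0, 12) = 12)
Function('b')(V, o) = Add(12, Mul(-1, V, o)) (Function('b')(V, o) = Add(Mul(Mul(-1, V), o), 12) = Add(Mul(-1, V, o), 12) = Add(12, Mul(-1, V, o)))
Mul(Add(60, -56), Function('b')(Function('q')(-2, -1), -2)) = Mul(Add(60, -56), Add(12, Mul(-1, Add(-5, Pow(-1, 2)), -2))) = Mul(4, Add(12, Mul(-1, Add(-5, 1), -2))) = Mul(4, Add(12, Mul(-1, -4, -2))) = Mul(4, Add(12, -8)) = Mul(4, 4) = 16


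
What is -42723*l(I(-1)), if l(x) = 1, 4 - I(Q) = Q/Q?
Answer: -42723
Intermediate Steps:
I(Q) = 3 (I(Q) = 4 - Q/Q = 4 - 1*1 = 4 - 1 = 3)
-42723*l(I(-1)) = -42723*1 = -42723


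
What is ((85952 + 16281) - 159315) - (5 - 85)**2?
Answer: -63482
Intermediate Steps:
((85952 + 16281) - 159315) - (5 - 85)**2 = (102233 - 159315) - 1*(-80)**2 = -57082 - 1*6400 = -57082 - 6400 = -63482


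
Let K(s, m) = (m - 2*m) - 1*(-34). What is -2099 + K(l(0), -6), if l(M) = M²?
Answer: -2059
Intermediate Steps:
K(s, m) = 34 - m (K(s, m) = -m + 34 = 34 - m)
-2099 + K(l(0), -6) = -2099 + (34 - 1*(-6)) = -2099 + (34 + 6) = -2099 + 40 = -2059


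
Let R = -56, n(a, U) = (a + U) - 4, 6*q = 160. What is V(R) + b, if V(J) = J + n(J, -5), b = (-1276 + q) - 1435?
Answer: -8416/3 ≈ -2805.3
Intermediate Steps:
q = 80/3 (q = (⅙)*160 = 80/3 ≈ 26.667)
n(a, U) = -4 + U + a (n(a, U) = (U + a) - 4 = -4 + U + a)
b = -8053/3 (b = (-1276 + 80/3) - 1435 = -3748/3 - 1435 = -8053/3 ≈ -2684.3)
V(J) = -9 + 2*J (V(J) = J + (-4 - 5 + J) = J + (-9 + J) = -9 + 2*J)
V(R) + b = (-9 + 2*(-56)) - 8053/3 = (-9 - 112) - 8053/3 = -121 - 8053/3 = -8416/3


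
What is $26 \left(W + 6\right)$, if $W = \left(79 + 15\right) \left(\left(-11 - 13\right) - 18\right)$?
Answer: $-102492$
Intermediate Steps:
$W = -3948$ ($W = 94 \left(\left(-11 - 13\right) - 18\right) = 94 \left(-24 - 18\right) = 94 \left(-42\right) = -3948$)
$26 \left(W + 6\right) = 26 \left(-3948 + 6\right) = 26 \left(-3942\right) = -102492$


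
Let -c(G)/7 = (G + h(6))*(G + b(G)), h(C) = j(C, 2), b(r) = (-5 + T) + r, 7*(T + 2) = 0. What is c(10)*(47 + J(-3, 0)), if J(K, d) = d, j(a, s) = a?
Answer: -68432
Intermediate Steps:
T = -2 (T = -2 + (⅐)*0 = -2 + 0 = -2)
b(r) = -7 + r (b(r) = (-5 - 2) + r = -7 + r)
h(C) = C
c(G) = -7*(-7 + 2*G)*(6 + G) (c(G) = -7*(G + 6)*(G + (-7 + G)) = -7*(6 + G)*(-7 + 2*G) = -7*(-7 + 2*G)*(6 + G))
c(10)*(47 + J(-3, 0)) = (294 - 35*10 - 14*10²)*(47 + 0) = (294 - 350 - 14*100)*47 = (294 - 350 - 1400)*47 = -1456*47 = -68432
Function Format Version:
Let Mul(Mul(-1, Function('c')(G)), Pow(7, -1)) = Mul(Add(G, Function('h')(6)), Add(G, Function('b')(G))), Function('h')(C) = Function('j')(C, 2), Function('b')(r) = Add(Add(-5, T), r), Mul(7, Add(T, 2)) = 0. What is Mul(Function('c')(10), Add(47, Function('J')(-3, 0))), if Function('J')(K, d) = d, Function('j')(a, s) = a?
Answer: -68432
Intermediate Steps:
T = -2 (T = Add(-2, Mul(Rational(1, 7), 0)) = Add(-2, 0) = -2)
Function('b')(r) = Add(-7, r) (Function('b')(r) = Add(Add(-5, -2), r) = Add(-7, r))
Function('h')(C) = C
Function('c')(G) = Mul(-7, Add(-7, Mul(2, G)), Add(6, G)) (Function('c')(G) = Mul(-7, Mul(Add(G, 6), Add(G, Add(-7, G)))) = Mul(-7, Mul(Add(6, G), Add(-7, Mul(2, G)))) = Mul(-7, Mul(Add(-7, Mul(2, G)), Add(6, G))) = Mul(-7, Add(-7, Mul(2, G)), Add(6, G)))
Mul(Function('c')(10), Add(47, Function('J')(-3, 0))) = Mul(Add(294, Mul(-35, 10), Mul(-14, Pow(10, 2))), Add(47, 0)) = Mul(Add(294, -350, Mul(-14, 100)), 47) = Mul(Add(294, -350, -1400), 47) = Mul(-1456, 47) = -68432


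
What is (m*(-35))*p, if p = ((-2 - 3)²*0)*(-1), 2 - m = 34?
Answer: 0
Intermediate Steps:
m = -32 (m = 2 - 1*34 = 2 - 34 = -32)
p = 0 (p = ((-5)²*0)*(-1) = (25*0)*(-1) = 0*(-1) = 0)
(m*(-35))*p = -32*(-35)*0 = 1120*0 = 0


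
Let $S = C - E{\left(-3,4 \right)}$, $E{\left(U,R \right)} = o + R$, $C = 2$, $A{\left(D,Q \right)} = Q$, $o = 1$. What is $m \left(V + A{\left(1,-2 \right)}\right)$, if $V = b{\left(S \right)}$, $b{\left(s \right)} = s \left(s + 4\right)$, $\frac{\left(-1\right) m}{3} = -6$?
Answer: $-90$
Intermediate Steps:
$m = 18$ ($m = \left(-3\right) \left(-6\right) = 18$)
$E{\left(U,R \right)} = 1 + R$
$S = -3$ ($S = 2 - \left(1 + 4\right) = 2 - 5 = -3$)
$b{\left(s \right)} = s \left(4 + s\right)$
$V = -3$ ($V = - 3 \left(4 - 3\right) = \left(-3\right) 1 = -3$)
$m \left(V + A{\left(1,-2 \right)}\right) = 18 \left(-3 - 2\right) = 18 \left(-5\right) = -90$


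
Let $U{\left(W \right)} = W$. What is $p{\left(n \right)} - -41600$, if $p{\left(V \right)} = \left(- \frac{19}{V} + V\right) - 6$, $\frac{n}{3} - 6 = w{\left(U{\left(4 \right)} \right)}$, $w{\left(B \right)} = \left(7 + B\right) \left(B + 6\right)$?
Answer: $\frac{14595797}{348} \approx 41942.0$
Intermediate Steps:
$w{\left(B \right)} = \left(6 + B\right) \left(7 + B\right)$ ($w{\left(B \right)} = \left(7 + B\right) \left(6 + B\right) = \left(6 + B\right) \left(7 + B\right)$)
$n = 348$ ($n = 18 + 3 \left(42 + 4^{2} + 13 \cdot 4\right) = 18 + 3 \left(42 + 16 + 52\right) = 18 + 3 \cdot 110 = 18 + 330 = 348$)
$p{\left(V \right)} = -6 + V - \frac{19}{V}$ ($p{\left(V \right)} = \left(V - \frac{19}{V}\right) - 6 = -6 + V - \frac{19}{V}$)
$p{\left(n \right)} - -41600 = \left(-6 + 348 - \frac{19}{348}\right) - -41600 = \left(-6 + 348 - \frac{19}{348}\right) + 41600 = \frac{118997}{348} + 41600 = \frac{14595797}{348}$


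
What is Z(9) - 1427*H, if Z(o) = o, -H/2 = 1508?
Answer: 4303841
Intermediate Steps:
H = -3016 (H = -2*1508 = -3016)
Z(9) - 1427*H = 9 - 1427*(-3016) = 9 + 4303832 = 4303841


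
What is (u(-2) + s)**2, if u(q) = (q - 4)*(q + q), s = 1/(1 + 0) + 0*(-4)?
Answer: 625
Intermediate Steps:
s = 1 (s = 1/1 + 0 = 1 + 0 = 1)
u(q) = 2*q*(-4 + q) (u(q) = (-4 + q)*(2*q) = 2*q*(-4 + q))
(u(-2) + s)**2 = (2*(-2)*(-4 - 2) + 1)**2 = (2*(-2)*(-6) + 1)**2 = (24 + 1)**2 = 25**2 = 625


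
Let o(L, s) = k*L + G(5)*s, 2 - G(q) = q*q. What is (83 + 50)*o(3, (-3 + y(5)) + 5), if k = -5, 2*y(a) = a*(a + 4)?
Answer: -153881/2 ≈ -76941.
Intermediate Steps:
y(a) = a*(4 + a)/2 (y(a) = (a*(a + 4))/2 = (a*(4 + a))/2 = a*(4 + a)/2)
G(q) = 2 - q² (G(q) = 2 - q*q = 2 - q²)
o(L, s) = -23*s - 5*L (o(L, s) = -5*L + (2 - 1*5²)*s = -5*L + (2 - 1*25)*s = -5*L + (2 - 25)*s = -5*L - 23*s = -23*s - 5*L)
(83 + 50)*o(3, (-3 + y(5)) + 5) = (83 + 50)*(-23*((-3 + (½)*5*(4 + 5)) + 5) - 5*3) = 133*(-23*((-3 + (½)*5*9) + 5) - 15) = 133*(-23*((-3 + 45/2) + 5) - 15) = 133*(-23*(39/2 + 5) - 15) = 133*(-23*49/2 - 15) = 133*(-1127/2 - 15) = 133*(-1157/2) = -153881/2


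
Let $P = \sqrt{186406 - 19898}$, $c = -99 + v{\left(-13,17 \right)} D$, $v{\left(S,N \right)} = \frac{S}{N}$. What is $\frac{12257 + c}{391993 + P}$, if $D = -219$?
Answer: $\frac{82135469269}{2612191874197} - \frac{419066 \sqrt{41627}}{2612191874197} \approx 0.03141$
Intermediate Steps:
$c = \frac{1164}{17}$ ($c = -99 + - \frac{13}{17} \left(-219\right) = -99 + \left(-13\right) \frac{1}{17} \left(-219\right) = -99 - - \frac{2847}{17} = -99 + \frac{2847}{17} = \frac{1164}{17} \approx 68.471$)
$P = 2 \sqrt{41627}$ ($P = \sqrt{166508} = 2 \sqrt{41627} \approx 408.05$)
$\frac{12257 + c}{391993 + P} = \frac{12257 + \frac{1164}{17}}{391993 + 2 \sqrt{41627}} = \frac{209533}{17 \left(391993 + 2 \sqrt{41627}\right)}$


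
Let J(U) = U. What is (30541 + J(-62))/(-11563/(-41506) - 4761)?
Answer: -1265061374/197598503 ≈ -6.4022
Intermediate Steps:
(30541 + J(-62))/(-11563/(-41506) - 4761) = (30541 - 62)/(-11563/(-41506) - 4761) = 30479/(-11563*(-1/41506) - 4761) = 30479/(11563/41506 - 4761) = 30479/(-197598503/41506) = 30479*(-41506/197598503) = -1265061374/197598503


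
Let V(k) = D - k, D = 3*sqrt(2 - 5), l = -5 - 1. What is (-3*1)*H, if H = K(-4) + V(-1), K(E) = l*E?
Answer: -75 - 9*I*sqrt(3) ≈ -75.0 - 15.588*I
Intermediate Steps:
l = -6
K(E) = -6*E
D = 3*I*sqrt(3) (D = 3*sqrt(-3) = 3*(I*sqrt(3)) = 3*I*sqrt(3) ≈ 5.1962*I)
V(k) = -k + 3*I*sqrt(3) (V(k) = 3*I*sqrt(3) - k = -k + 3*I*sqrt(3))
H = 25 + 3*I*sqrt(3) (H = -6*(-4) + (-1*(-1) + 3*I*sqrt(3)) = 24 + (1 + 3*I*sqrt(3)) = 25 + 3*I*sqrt(3) ≈ 25.0 + 5.1962*I)
(-3*1)*H = (-3*1)*(25 + 3*I*sqrt(3)) = -3*(25 + 3*I*sqrt(3)) = -75 - 9*I*sqrt(3)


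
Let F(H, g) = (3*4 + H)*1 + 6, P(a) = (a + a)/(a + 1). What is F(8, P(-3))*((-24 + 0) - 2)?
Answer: -676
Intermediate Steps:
P(a) = 2*a/(1 + a) (P(a) = (2*a)/(1 + a) = 2*a/(1 + a))
F(H, g) = 18 + H (F(H, g) = (12 + H)*1 + 6 = (12 + H) + 6 = 18 + H)
F(8, P(-3))*((-24 + 0) - 2) = (18 + 8)*((-24 + 0) - 2) = 26*(-24 - 2) = 26*(-26) = -676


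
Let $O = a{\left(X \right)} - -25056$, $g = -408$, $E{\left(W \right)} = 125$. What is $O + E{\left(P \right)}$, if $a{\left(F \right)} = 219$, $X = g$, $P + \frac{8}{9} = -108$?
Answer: $25400$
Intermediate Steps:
$P = - \frac{980}{9}$ ($P = - \frac{8}{9} - 108 = - \frac{980}{9} \approx -108.89$)
$X = -408$
$O = 25275$ ($O = 219 - -25056 = 219 + 25056 = 25275$)
$O + E{\left(P \right)} = 25275 + 125 = 25400$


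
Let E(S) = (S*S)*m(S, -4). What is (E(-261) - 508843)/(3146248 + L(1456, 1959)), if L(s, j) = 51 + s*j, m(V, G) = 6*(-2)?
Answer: -1326295/5998603 ≈ -0.22110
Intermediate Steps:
m(V, G) = -12
E(S) = -12*S**2 (E(S) = (S*S)*(-12) = S**2*(-12) = -12*S**2)
L(s, j) = 51 + j*s
(E(-261) - 508843)/(3146248 + L(1456, 1959)) = (-12*(-261)**2 - 508843)/(3146248 + (51 + 1959*1456)) = (-12*68121 - 508843)/(3146248 + (51 + 2852304)) = (-817452 - 508843)/(3146248 + 2852355) = -1326295/5998603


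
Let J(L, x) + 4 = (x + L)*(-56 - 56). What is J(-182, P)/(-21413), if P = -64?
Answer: -27548/21413 ≈ -1.2865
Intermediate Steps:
J(L, x) = -4 - 112*L - 112*x (J(L, x) = -4 + (x + L)*(-56 - 56) = -4 + (L + x)*(-112) = -4 + (-112*L - 112*x) = -4 - 112*L - 112*x)
J(-182, P)/(-21413) = (-4 - 112*(-182) - 112*(-64))/(-21413) = (-4 + 20384 + 7168)*(-1/21413) = 27548*(-1/21413) = -27548/21413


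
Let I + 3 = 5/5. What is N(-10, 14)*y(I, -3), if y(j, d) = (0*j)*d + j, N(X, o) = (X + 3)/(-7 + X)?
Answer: -14/17 ≈ -0.82353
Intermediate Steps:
I = -2 (I = -3 + 5/5 = -3 + 5*(⅕) = -3 + 1 = -2)
N(X, o) = (3 + X)/(-7 + X)
y(j, d) = j (y(j, d) = 0*d + j = 0 + j = j)
N(-10, 14)*y(I, -3) = ((3 - 10)/(-7 - 10))*(-2) = (-7/(-17))*(-2) = -1/17*(-7)*(-2) = (7/17)*(-2) = -14/17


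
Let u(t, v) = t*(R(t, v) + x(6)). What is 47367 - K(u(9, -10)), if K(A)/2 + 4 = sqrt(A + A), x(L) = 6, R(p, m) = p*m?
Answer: 47375 - 12*I*sqrt(42) ≈ 47375.0 - 77.769*I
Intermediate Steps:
R(p, m) = m*p
u(t, v) = t*(6 + t*v) (u(t, v) = t*(v*t + 6) = t*(t*v + 6) = t*(6 + t*v))
K(A) = -8 + 2*sqrt(2)*sqrt(A) (K(A) = -8 + 2*sqrt(A + A) = -8 + 2*sqrt(2*A) = -8 + 2*(sqrt(2)*sqrt(A)) = -8 + 2*sqrt(2)*sqrt(A))
47367 - K(u(9, -10)) = 47367 - (-8 + 2*sqrt(2)*sqrt(9*(6 + 9*(-10)))) = 47367 - (-8 + 2*sqrt(2)*sqrt(9*(6 - 90))) = 47367 - (-8 + 2*sqrt(2)*sqrt(9*(-84))) = 47367 - (-8 + 2*sqrt(2)*sqrt(-756)) = 47367 - (-8 + 2*sqrt(2)*(6*I*sqrt(21))) = 47367 - (-8 + 12*I*sqrt(42)) = 47367 + (8 - 12*I*sqrt(42)) = 47375 - 12*I*sqrt(42)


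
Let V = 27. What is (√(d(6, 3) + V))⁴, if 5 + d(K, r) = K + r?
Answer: 961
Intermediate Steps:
d(K, r) = -5 + K + r (d(K, r) = -5 + (K + r) = -5 + K + r)
(√(d(6, 3) + V))⁴ = (√((-5 + 6 + 3) + 27))⁴ = (√(4 + 27))⁴ = (√31)⁴ = 961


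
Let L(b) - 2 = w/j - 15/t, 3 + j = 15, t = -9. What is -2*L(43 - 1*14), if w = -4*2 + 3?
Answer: -13/2 ≈ -6.5000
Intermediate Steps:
j = 12 (j = -3 + 15 = 12)
w = -5 (w = -8 + 3 = -5)
L(b) = 13/4 (L(b) = 2 + (-5/12 - 15/(-9)) = 2 + (-5*1/12 - 15*(-⅑)) = 2 + (-5/12 + 5/3) = 2 + 5/4 = 13/4)
-2*L(43 - 1*14) = -2*13/4 = -13/2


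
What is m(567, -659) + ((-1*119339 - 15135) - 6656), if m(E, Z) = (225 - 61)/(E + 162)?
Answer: -102883606/729 ≈ -1.4113e+5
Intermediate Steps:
m(E, Z) = 164/(162 + E)
m(567, -659) + ((-1*119339 - 15135) - 6656) = 164/(162 + 567) + ((-1*119339 - 15135) - 6656) = 164/729 + ((-119339 - 15135) - 6656) = 164*(1/729) + (-134474 - 6656) = 164/729 - 141130 = -102883606/729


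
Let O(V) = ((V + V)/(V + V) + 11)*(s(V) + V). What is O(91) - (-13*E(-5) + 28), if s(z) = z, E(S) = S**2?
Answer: 2481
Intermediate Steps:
O(V) = 24*V (O(V) = ((V + V)/(V + V) + 11)*(V + V) = ((2*V)/((2*V)) + 11)*(2*V) = ((2*V)*(1/(2*V)) + 11)*(2*V) = (1 + 11)*(2*V) = 12*(2*V) = 24*V)
O(91) - (-13*E(-5) + 28) = 24*91 - (-13*(-5)**2 + 28) = 2184 - (-13*25 + 28) = 2184 - (-325 + 28) = 2184 - 1*(-297) = 2184 + 297 = 2481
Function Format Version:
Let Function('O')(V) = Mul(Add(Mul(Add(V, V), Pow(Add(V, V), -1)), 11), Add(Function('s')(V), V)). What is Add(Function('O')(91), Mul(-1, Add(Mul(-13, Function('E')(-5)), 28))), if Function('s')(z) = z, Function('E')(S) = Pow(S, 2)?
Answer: 2481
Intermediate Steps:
Function('O')(V) = Mul(24, V) (Function('O')(V) = Mul(Add(Mul(Add(V, V), Pow(Add(V, V), -1)), 11), Add(V, V)) = Mul(Add(Mul(Mul(2, V), Pow(Mul(2, V), -1)), 11), Mul(2, V)) = Mul(Add(Mul(Mul(2, V), Mul(Rational(1, 2), Pow(V, -1))), 11), Mul(2, V)) = Mul(Add(1, 11), Mul(2, V)) = Mul(12, Mul(2, V)) = Mul(24, V))
Add(Function('O')(91), Mul(-1, Add(Mul(-13, Function('E')(-5)), 28))) = Add(Mul(24, 91), Mul(-1, Add(Mul(-13, Pow(-5, 2)), 28))) = Add(2184, Mul(-1, Add(Mul(-13, 25), 28))) = Add(2184, Mul(-1, Add(-325, 28))) = Add(2184, Mul(-1, -297)) = Add(2184, 297) = 2481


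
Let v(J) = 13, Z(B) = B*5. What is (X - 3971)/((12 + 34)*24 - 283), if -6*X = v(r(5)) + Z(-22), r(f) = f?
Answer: -23729/4926 ≈ -4.8171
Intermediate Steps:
Z(B) = 5*B
X = 97/6 (X = -(13 + 5*(-22))/6 = -(13 - 110)/6 = -1/6*(-97) = 97/6 ≈ 16.167)
(X - 3971)/((12 + 34)*24 - 283) = (97/6 - 3971)/((12 + 34)*24 - 283) = -23729/(6*(46*24 - 283)) = -23729/(6*(1104 - 283)) = -23729/6/821 = -23729/6*1/821 = -23729/4926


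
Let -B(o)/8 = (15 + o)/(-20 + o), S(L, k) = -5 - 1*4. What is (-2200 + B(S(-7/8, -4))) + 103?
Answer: -60765/29 ≈ -2095.3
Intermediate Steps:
S(L, k) = -9 (S(L, k) = -5 - 4 = -9)
B(o) = -8*(15 + o)/(-20 + o)
(-2200 + B(S(-7/8, -4))) + 103 = (-2200 + 8*(-15 - 1*(-9))/(-20 - 9)) + 103 = (-2200 + 8*(-15 + 9)/(-29)) + 103 = (-2200 + 8*(-1/29)*(-6)) + 103 = (-2200 + 48/29) + 103 = -63752/29 + 103 = -60765/29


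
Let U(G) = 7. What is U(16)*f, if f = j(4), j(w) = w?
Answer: 28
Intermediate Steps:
f = 4
U(16)*f = 7*4 = 28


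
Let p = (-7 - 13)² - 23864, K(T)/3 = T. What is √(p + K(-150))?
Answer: I*√23914 ≈ 154.64*I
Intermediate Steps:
K(T) = 3*T
p = -23464 (p = (-20)² - 23864 = 400 - 23864 = -23464)
√(p + K(-150)) = √(-23464 + 3*(-150)) = √(-23464 - 450) = √(-23914) = I*√23914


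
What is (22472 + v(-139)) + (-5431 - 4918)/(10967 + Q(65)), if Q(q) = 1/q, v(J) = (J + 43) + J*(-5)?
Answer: 16445628091/712856 ≈ 23070.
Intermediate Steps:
v(J) = 43 - 4*J (v(J) = (43 + J) - 5*J = 43 - 4*J)
(22472 + v(-139)) + (-5431 - 4918)/(10967 + Q(65)) = (22472 + (43 - 4*(-139))) + (-5431 - 4918)/(10967 + 1/65) = (22472 + (43 + 556)) - 10349/(10967 + 1/65) = (22472 + 599) - 10349/712856/65 = 23071 - 10349*65/712856 = 23071 - 672685/712856 = 16445628091/712856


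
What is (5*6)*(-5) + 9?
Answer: -141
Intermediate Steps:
(5*6)*(-5) + 9 = 30*(-5) + 9 = -150 + 9 = -141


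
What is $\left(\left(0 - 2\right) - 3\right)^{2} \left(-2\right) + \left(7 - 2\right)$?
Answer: $-45$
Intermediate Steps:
$\left(\left(0 - 2\right) - 3\right)^{2} \left(-2\right) + \left(7 - 2\right) = \left(-2 - 3\right)^{2} \left(-2\right) + 5 = \left(-5\right)^{2} \left(-2\right) + 5 = 25 \left(-2\right) + 5 = -50 + 5 = -45$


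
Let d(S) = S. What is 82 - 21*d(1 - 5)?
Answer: 166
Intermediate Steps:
82 - 21*d(1 - 5) = 82 - 21*(1 - 5) = 82 - 21*(-4) = 82 - 1*(-84) = 82 + 84 = 166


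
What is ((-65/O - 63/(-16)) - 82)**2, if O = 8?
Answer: 1901641/256 ≈ 7428.3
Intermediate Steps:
((-65/O - 63/(-16)) - 82)**2 = ((-65/8 - 63/(-16)) - 82)**2 = ((-65*1/8 - 63*(-1/16)) - 82)**2 = ((-65/8 + 63/16) - 82)**2 = (-67/16 - 82)**2 = (-1379/16)**2 = 1901641/256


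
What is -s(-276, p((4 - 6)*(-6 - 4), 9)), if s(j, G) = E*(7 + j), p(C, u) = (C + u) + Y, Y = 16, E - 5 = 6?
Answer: 2959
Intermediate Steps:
E = 11 (E = 5 + 6 = 11)
p(C, u) = 16 + C + u (p(C, u) = (C + u) + 16 = 16 + C + u)
s(j, G) = 77 + 11*j (s(j, G) = 11*(7 + j) = 77 + 11*j)
-s(-276, p((4 - 6)*(-6 - 4), 9)) = -(77 + 11*(-276)) = -(77 - 3036) = -1*(-2959) = 2959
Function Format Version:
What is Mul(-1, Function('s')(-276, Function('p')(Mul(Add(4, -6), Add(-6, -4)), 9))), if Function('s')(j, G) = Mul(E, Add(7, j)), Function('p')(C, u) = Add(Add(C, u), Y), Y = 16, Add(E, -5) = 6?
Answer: 2959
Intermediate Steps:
E = 11 (E = Add(5, 6) = 11)
Function('p')(C, u) = Add(16, C, u) (Function('p')(C, u) = Add(Add(C, u), 16) = Add(16, C, u))
Function('s')(j, G) = Add(77, Mul(11, j)) (Function('s')(j, G) = Mul(11, Add(7, j)) = Add(77, Mul(11, j)))
Mul(-1, Function('s')(-276, Function('p')(Mul(Add(4, -6), Add(-6, -4)), 9))) = Mul(-1, Add(77, Mul(11, -276))) = Mul(-1, Add(77, -3036)) = Mul(-1, -2959) = 2959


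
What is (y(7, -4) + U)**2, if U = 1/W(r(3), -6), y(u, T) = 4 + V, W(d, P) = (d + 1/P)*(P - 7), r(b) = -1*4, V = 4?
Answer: 6791236/105625 ≈ 64.296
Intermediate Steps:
r(b) = -4
W(d, P) = (-7 + P)*(d + 1/P) (W(d, P) = (d + 1/P)*(-7 + P) = (-7 + P)*(d + 1/P))
y(u, T) = 8 (y(u, T) = 4 + 4 = 8)
U = 6/325 (U = 1/(1 - 7*(-4) - 7/(-6) - 6*(-4)) = 1/(1 + 28 - 7*(-1/6) + 24) = 1/(1 + 28 + 7/6 + 24) = 1/(325/6) = 6/325 ≈ 0.018462)
(y(7, -4) + U)**2 = (8 + 6/325)**2 = (2606/325)**2 = 6791236/105625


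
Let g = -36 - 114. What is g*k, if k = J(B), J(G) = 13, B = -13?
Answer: -1950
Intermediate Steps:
g = -150
k = 13
g*k = -150*13 = -1950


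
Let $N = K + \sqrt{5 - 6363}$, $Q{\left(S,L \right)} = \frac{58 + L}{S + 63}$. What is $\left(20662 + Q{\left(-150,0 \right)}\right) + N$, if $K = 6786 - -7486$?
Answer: $\frac{104800}{3} + 17 i \sqrt{22} \approx 34933.0 + 79.737 i$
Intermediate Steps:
$K = 14272$ ($K = 6786 + 7486 = 14272$)
$Q{\left(S,L \right)} = \frac{58 + L}{63 + S}$
$N = 14272 + 17 i \sqrt{22}$ ($N = 14272 + \sqrt{5 - 6363} = 14272 + \sqrt{-6358} = 14272 + 17 i \sqrt{22} \approx 14272.0 + 79.737 i$)
$\left(20662 + Q{\left(-150,0 \right)}\right) + N = \left(20662 + \frac{58 + 0}{63 - 150}\right) + \left(14272 + 17 i \sqrt{22}\right) = \left(20662 + \frac{1}{-87} \cdot 58\right) + \left(14272 + 17 i \sqrt{22}\right) = \left(20662 - \frac{2}{3}\right) + \left(14272 + 17 i \sqrt{22}\right) = \frac{61984}{3} + \left(14272 + 17 i \sqrt{22}\right) = \frac{104800}{3} + 17 i \sqrt{22}$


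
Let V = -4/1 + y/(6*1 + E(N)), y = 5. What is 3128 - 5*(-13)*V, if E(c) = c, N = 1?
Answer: 20401/7 ≈ 2914.4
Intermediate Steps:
V = -23/7 (V = -4/1 + 5/(6*1 + 1) = -4*1 + 5/(6 + 1) = -4 + 5/7 = -23/7 ≈ -3.2857)
3128 - 5*(-13)*V = 3128 - 5*(-13)*(-23)/7 = 3128 - (-65)*(-23)/7 = 3128 - 1*1495/7 = 3128 - 1495/7 = 20401/7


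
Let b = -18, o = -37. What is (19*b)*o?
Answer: 12654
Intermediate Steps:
(19*b)*o = (19*(-18))*(-37) = -342*(-37) = 12654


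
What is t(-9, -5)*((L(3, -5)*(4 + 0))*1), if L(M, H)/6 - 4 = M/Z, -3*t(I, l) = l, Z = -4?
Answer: 130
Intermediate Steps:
t(I, l) = -l/3
L(M, H) = 24 - 3*M/2 (L(M, H) = 24 + 6*(M/(-4)) = 24 + 6*(M*(-¼)) = 24 + 6*(-M/4) = 24 - 3*M/2)
t(-9, -5)*((L(3, -5)*(4 + 0))*1) = (-⅓*(-5))*(((24 - 3/2*3)*(4 + 0))*1) = 5*(((24 - 9/2)*4)*1)/3 = 5*(((39/2)*4)*1)/3 = 5*(78*1)/3 = (5/3)*78 = 130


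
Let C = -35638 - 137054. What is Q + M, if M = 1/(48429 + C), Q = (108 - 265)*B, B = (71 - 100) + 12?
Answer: 331657946/124263 ≈ 2669.0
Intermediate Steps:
B = -17 (B = -29 + 12 = -17)
C = -172692
Q = 2669 (Q = (108 - 265)*(-17) = -157*(-17) = 2669)
M = -1/124263 (M = 1/(48429 - 172692) = 1/(-124263) = -1/124263 ≈ -8.0474e-6)
Q + M = 2669 - 1/124263 = 331657946/124263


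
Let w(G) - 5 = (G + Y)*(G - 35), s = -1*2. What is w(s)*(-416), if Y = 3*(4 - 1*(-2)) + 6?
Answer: 336544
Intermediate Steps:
s = -2
Y = 24 (Y = 3*(4 + 2) + 6 = 3*6 + 6 = 18 + 6 = 24)
w(G) = 5 + (-35 + G)*(24 + G) (w(G) = 5 + (G + 24)*(G - 35) = 5 + (24 + G)*(-35 + G) = 5 + (-35 + G)*(24 + G))
w(s)*(-416) = (-835 + (-2)² - 11*(-2))*(-416) = (-835 + 4 + 22)*(-416) = -809*(-416) = 336544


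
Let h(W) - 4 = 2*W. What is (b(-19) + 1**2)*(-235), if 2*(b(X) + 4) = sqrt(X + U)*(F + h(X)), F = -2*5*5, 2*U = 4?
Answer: 705 + 9870*I*sqrt(17) ≈ 705.0 + 40695.0*I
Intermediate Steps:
h(W) = 4 + 2*W
U = 2 (U = (1/2)*4 = 2)
F = -50 (F = -10*5 = -50)
b(X) = -4 + sqrt(2 + X)*(-46 + 2*X)/2 (b(X) = -4 + (sqrt(X + 2)*(-50 + (4 + 2*X)))/2 = -4 + (sqrt(2 + X)*(-46 + 2*X))/2 = -4 + sqrt(2 + X)*(-46 + 2*X)/2)
(b(-19) + 1**2)*(-235) = ((-4 + (2 - 19)**(3/2) - 25*sqrt(2 - 19)) + 1**2)*(-235) = ((-4 + (-17)**(3/2) - 25*I*sqrt(17)) + 1)*(-235) = ((-4 - 17*I*sqrt(17) - 25*I*sqrt(17)) + 1)*(-235) = ((-4 - 42*I*sqrt(17)) + 1)*(-235) = (-3 - 42*I*sqrt(17))*(-235) = 705 + 9870*I*sqrt(17)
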